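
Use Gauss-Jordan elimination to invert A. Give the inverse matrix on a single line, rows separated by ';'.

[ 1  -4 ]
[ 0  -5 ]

inverse = [1 -4/5; 0 -1/5]

Gauss-Jordan on [A | I]:
R2 <- (1/-5)*R2:  [    0     1  |     0  -1/5 ]
R1 <- R1 - (-4)*R2:  [    1     0  |     1  -4/5 ]
Right block of [I | A^{-1}] is the inverse:
[ 1  -4/5 ]
[ 0  -1/5 ]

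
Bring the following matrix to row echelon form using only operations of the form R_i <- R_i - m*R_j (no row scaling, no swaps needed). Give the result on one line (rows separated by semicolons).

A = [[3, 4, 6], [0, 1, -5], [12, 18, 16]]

REF = [3 4 6; 0 1 -5; 0 0 2]

Forward elimination:
R3 <- R3 - (4)*R1:  [  0   2  -8 ]
R3 <- R3 - (2)*R2:  [ 0  0  2 ]
Row echelon form:
[ 3  4   6 ]
[ 0  1  -5 ]
[ 0  0   2 ]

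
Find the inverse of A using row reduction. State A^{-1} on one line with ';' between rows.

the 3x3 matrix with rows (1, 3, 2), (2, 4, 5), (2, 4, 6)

inverse = [-2 5 -7/2; 1 -1 1/2; 0 -1 1]

Gauss-Jordan on [A | I]:
R2 <- R2 - (2)*R1:  [  0  -2   1  |  -2   1   0 ]
R3 <- R3 - (2)*R1:  [  0  -2   2  |  -2   0   1 ]
R2 <- (1/-2)*R2:  [    0     1  -1/2  |     1  -1/2     0 ]
R1 <- R1 - (3)*R2:  [   1    0  7/2  |   -2  3/2    0 ]
R3 <- R3 - (-2)*R2:  [  0   0   1  |   0  -1   1 ]
R1 <- R1 - (7/2)*R3:  [    1     0     0  |    -2     5  -7/2 ]
R2 <- R2 - (-1/2)*R3:  [   0    1    0  |    1   -1  1/2 ]
Right block of [I | A^{-1}] is the inverse:
[ -2   5  -7/2 ]
[  1  -1   1/2 ]
[  0  -1     1 ]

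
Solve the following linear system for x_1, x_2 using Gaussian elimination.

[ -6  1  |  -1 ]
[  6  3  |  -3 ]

Forward elimination on [A|b]:
R2 <- R2 - (-1)*R1:  [  0   4  -4 ]
Row echelon form:
[ -6  1  |  -1 ]
[  0  4  |  -4 ]
Back-substitution:
x_2 = (-4) / 4 = -1
x_1 = (-1 - (1)*(-1)) / -6 = 0

(0, -1)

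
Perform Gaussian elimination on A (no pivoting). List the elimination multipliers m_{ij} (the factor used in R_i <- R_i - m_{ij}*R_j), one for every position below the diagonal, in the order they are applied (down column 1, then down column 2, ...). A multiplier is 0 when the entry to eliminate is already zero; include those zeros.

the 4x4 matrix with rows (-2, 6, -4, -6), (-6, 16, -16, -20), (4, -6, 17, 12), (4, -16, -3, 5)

multipliers: 3, -2, -2, -3, 2, 1

Forward elimination:
R2 <- R2 - (3)*R1:  [  0  -2  -4  -2 ]
R3 <- R3 - (-2)*R1:  [ 0  6  9  0 ]
R4 <- R4 - (-2)*R1:  [   0   -4  -11   -7 ]
R3 <- R3 - (-3)*R2:  [  0   0  -3  -6 ]
R4 <- R4 - (2)*R2:  [  0   0  -3  -3 ]
R4 <- R4 - (1)*R3:  [ 0  0  0  3 ]
Multipliers (in order of application): m_{21} = 3, m_{31} = -2, m_{41} = -2, m_{32} = -3, m_{42} = 2, m_{43} = 1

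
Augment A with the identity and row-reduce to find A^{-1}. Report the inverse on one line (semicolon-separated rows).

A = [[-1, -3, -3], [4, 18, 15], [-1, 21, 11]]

Gauss-Jordan on [A | I]:
R1 <- (1/-1)*R1:  [  1   3   3  |  -1   0   0 ]
R2 <- R2 - (4)*R1:  [ 0  6  3  |  4  1  0 ]
R3 <- R3 - (-1)*R1:  [  0  24  14  |  -1   0   1 ]
R2 <- (1/6)*R2:  [   0    1  1/2  |  2/3  1/6    0 ]
R1 <- R1 - (3)*R2:  [    1     0   3/2  |    -3  -1/2     0 ]
R3 <- R3 - (24)*R2:  [   0    0    2  |  -17   -4    1 ]
R3 <- (1/2)*R3:  [     0      0      1  |  -17/2     -2    1/2 ]
R1 <- R1 - (3/2)*R3:  [    1     0     0  |  39/4   5/2  -3/4 ]
R2 <- R2 - (1/2)*R3:  [     0      1      0  |  59/12    7/6   -1/4 ]
Right block of [I | A^{-1}] is the inverse:
[  39/4  5/2  -3/4 ]
[ 59/12  7/6  -1/4 ]
[ -17/2   -2   1/2 ]

inverse = [39/4 5/2 -3/4; 59/12 7/6 -1/4; -17/2 -2 1/2]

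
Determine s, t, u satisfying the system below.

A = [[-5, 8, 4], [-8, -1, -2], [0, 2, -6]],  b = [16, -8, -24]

(0, 0, 4)

Forward elimination on [A|b]:
R2 <- R2 - (8/5)*R1:  [      0   -69/5   -42/5  -168/5 ]
R3 <- R3 - (-10/69)*R2:  [       0        0  -166/23  -664/23 ]
Row echelon form:
[ -5      8        4  |       16 ]
[  0  -69/5    -42/5  |   -168/5 ]
[  0      0  -166/23  |  -664/23 ]
Back-substitution:
u = (-664/23) / (-166/23) = 4
t = (-168/5 - (-42/5)*(4)) / (-69/5) = 0
s = (16 - (8)*(0) - (4)*(4)) / -5 = 0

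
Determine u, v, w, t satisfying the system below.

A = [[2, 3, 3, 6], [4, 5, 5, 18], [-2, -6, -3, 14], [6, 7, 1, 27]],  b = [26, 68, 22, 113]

Forward elimination on [A|b]:
R2 <- R2 - (2)*R1:  [  0  -1  -1   6  16 ]
R3 <- R3 - (-1)*R1:  [  0  -3   0  20  48 ]
R4 <- R4 - (3)*R1:  [  0  -2  -8   9  35 ]
R3 <- R3 - (3)*R2:  [ 0  0  3  2  0 ]
R4 <- R4 - (2)*R2:  [  0   0  -6  -3   3 ]
R4 <- R4 - (-2)*R3:  [ 0  0  0  1  3 ]
Row echelon form:
[ 2   3   3  6  |  26 ]
[ 0  -1  -1  6  |  16 ]
[ 0   0   3  2  |   0 ]
[ 0   0   0  1  |   3 ]
Back-substitution:
t = (3) / 1 = 3
w = (0 - (2)*(3)) / 3 = -2
v = (16 - (-1)*(-2) - (6)*(3)) / -1 = 4
u = (26 - (3)*(4) - (3)*(-2) - (6)*(3)) / 2 = 1

(1, 4, -2, 3)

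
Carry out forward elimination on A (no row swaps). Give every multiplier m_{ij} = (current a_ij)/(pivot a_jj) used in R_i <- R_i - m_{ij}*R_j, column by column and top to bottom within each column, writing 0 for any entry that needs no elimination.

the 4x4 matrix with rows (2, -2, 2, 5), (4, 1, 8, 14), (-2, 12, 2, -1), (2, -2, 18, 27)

Forward elimination:
R2 <- R2 - (2)*R1:  [ 0  5  4  4 ]
R3 <- R3 - (-1)*R1:  [  0  10   4   4 ]
R4 <- R4 - (1)*R1:  [  0   0  16  22 ]
R3 <- R3 - (2)*R2:  [  0   0  -4  -4 ]
R4: entry in column 2 is already 0 -> m_{42} = 0 (no row operation needed)
R4 <- R4 - (-4)*R3:  [ 0  0  0  6 ]
Multipliers (in order of application): m_{21} = 2, m_{31} = -1, m_{41} = 1, m_{32} = 2, m_{42} = 0, m_{43} = -4

multipliers: 2, -1, 1, 2, 0, -4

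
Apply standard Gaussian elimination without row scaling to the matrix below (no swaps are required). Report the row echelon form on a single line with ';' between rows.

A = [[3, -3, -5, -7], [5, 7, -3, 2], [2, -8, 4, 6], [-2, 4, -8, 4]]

REF = [3 -3 -5 -7; 0 12 16/3 41/3; 0 0 10 35/2; 0 0 0 166/9]

Forward elimination:
R2 <- R2 - (5/3)*R1:  [    0    12  16/3  41/3 ]
R3 <- R3 - (2/3)*R1:  [    0    -6  22/3  32/3 ]
R4 <- R4 - (-2/3)*R1:  [     0      2  -34/3   -2/3 ]
R3 <- R3 - (-1/2)*R2:  [    0     0    10  35/2 ]
R4 <- R4 - (1/6)*R2:  [      0       0  -110/9  -53/18 ]
R4 <- R4 - (-11/9)*R3:  [     0      0      0  166/9 ]
Row echelon form:
[ 3  -3    -5     -7 ]
[ 0  12  16/3   41/3 ]
[ 0   0    10   35/2 ]
[ 0   0     0  166/9 ]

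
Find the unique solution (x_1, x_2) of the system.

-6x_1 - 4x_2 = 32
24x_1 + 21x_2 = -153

(-2, -5)

Forward elimination on [A|b]:
R2 <- R2 - (-4)*R1:  [   0    5  -25 ]
Row echelon form:
[ -6  -4  |   32 ]
[  0   5  |  -25 ]
Back-substitution:
x_2 = (-25) / 5 = -5
x_1 = (32 - (-4)*(-5)) / -6 = -2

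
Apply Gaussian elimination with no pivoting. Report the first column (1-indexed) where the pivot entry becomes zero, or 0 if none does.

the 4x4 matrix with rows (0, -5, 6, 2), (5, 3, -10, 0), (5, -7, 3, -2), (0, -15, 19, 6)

Naive forward elimination:
Pivot entry (1,1) is zero but row 2 has 5 in column 1 -> naive elimination stops; a row interchange (e.g. R1 <-> R2) would be required here.

first zero-pivot column = 1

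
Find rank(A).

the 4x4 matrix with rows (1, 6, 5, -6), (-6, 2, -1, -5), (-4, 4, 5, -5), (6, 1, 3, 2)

Row reduction:
R2 <- R2 - (-6)*R1:  [   0   38   29  -41 ]
R3 <- R3 - (-4)*R1:  [   0   28   25  -29 ]
R4 <- R4 - (6)*R1:  [   0  -35  -27   38 ]
R3 <- R3 - (14/19)*R2:  [     0      0  69/19  23/19 ]
R4 <- R4 - (-35/38)*R2:  [      0       0  -11/38    9/38 ]
R4 <- R4 - (-11/138)*R3:  [   0    0    0  1/3 ]
Row echelon form:
[ 1   6      5     -6 ]
[ 0  38     29    -41 ]
[ 0   0  69/19  23/19 ]
[ 0   0      0    1/3 ]
Nonzero rows / pivot columns: 4

rank(A) = 4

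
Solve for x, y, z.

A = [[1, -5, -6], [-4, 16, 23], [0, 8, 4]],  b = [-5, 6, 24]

(3, 4, -2)

Forward elimination on [A|b]:
R2 <- R2 - (-4)*R1:  [   0   -4   -1  -14 ]
R3 <- R3 - (-2)*R2:  [  0   0   2  -4 ]
Row echelon form:
[ 1  -5  -6  |   -5 ]
[ 0  -4  -1  |  -14 ]
[ 0   0   2  |   -4 ]
Back-substitution:
z = (-4) / 2 = -2
y = (-14 - (-1)*(-2)) / -4 = 4
x = (-5 - (-5)*(4) - (-6)*(-2)) / 1 = 3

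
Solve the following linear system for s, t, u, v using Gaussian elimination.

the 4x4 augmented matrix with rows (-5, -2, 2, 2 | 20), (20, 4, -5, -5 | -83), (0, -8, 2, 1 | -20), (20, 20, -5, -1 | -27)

(-4, 3, 1, 2)

Forward elimination on [A|b]:
R2 <- R2 - (-4)*R1:  [  0  -4   3   3  -3 ]
R4 <- R4 - (-4)*R1:  [  0  12   3   7  53 ]
R3 <- R3 - (2)*R2:  [   0    0   -4   -5  -14 ]
R4 <- R4 - (-3)*R2:  [  0   0  12  16  44 ]
R4 <- R4 - (-3)*R3:  [ 0  0  0  1  2 ]
Row echelon form:
[ -5  -2   2   2  |   20 ]
[  0  -4   3   3  |   -3 ]
[  0   0  -4  -5  |  -14 ]
[  0   0   0   1  |    2 ]
Back-substitution:
v = (2) / 1 = 2
u = (-14 - (-5)*(2)) / -4 = 1
t = (-3 - (3)*(1) - (3)*(2)) / -4 = 3
s = (20 - (-2)*(3) - (2)*(1) - (2)*(2)) / -5 = -4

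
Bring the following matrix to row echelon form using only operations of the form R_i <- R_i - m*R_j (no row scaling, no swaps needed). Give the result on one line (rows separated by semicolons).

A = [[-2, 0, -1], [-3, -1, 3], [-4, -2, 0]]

REF = [-2 0 -1; 0 -1 9/2; 0 0 -7]

Forward elimination:
R2 <- R2 - (3/2)*R1:  [   0   -1  9/2 ]
R3 <- R3 - (2)*R1:  [  0  -2   2 ]
R3 <- R3 - (2)*R2:  [  0   0  -7 ]
Row echelon form:
[ -2   0   -1 ]
[  0  -1  9/2 ]
[  0   0   -7 ]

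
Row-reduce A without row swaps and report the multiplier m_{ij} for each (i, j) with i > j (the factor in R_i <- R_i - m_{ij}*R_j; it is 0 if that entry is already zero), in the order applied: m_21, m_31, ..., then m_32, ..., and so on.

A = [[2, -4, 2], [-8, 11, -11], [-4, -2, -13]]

Forward elimination:
R2 <- R2 - (-4)*R1:  [  0  -5  -3 ]
R3 <- R3 - (-2)*R1:  [   0  -10   -9 ]
R3 <- R3 - (2)*R2:  [  0   0  -3 ]
Multipliers (in order of application): m_{21} = -4, m_{31} = -2, m_{32} = 2

multipliers: -4, -2, 2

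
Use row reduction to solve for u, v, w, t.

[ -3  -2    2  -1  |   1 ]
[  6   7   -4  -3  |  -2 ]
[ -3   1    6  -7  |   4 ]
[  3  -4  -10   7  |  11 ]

(4, -5, 0, -3)

Forward elimination on [A|b]:
R2 <- R2 - (-2)*R1:  [  0   3   0  -5   0 ]
R3 <- R3 - (1)*R1:  [  0   3   4  -6   3 ]
R4 <- R4 - (-1)*R1:  [  0  -6  -8   6  12 ]
R3 <- R3 - (1)*R2:  [  0   0   4  -1   3 ]
R4 <- R4 - (-2)*R2:  [  0   0  -8  -4  12 ]
R4 <- R4 - (-2)*R3:  [  0   0   0  -6  18 ]
Row echelon form:
[ -3  -2  2  -1  |   1 ]
[  0   3  0  -5  |   0 ]
[  0   0  4  -1  |   3 ]
[  0   0  0  -6  |  18 ]
Back-substitution:
t = (18) / -6 = -3
w = (3 - (-1)*(-3)) / 4 = 0
v = (0 - (-5)*(-3)) / 3 = -5
u = (1 - (-2)*(-5) - (2)*(0) - (-1)*(-3)) / -3 = 4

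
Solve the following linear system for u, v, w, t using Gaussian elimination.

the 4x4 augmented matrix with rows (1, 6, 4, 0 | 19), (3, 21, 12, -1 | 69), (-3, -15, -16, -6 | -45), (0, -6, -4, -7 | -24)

Forward elimination on [A|b]:
R2 <- R2 - (3)*R1:  [  0   3   0  -1  12 ]
R3 <- R3 - (-3)*R1:  [  0   3  -4  -6  12 ]
R3 <- R3 - (1)*R2:  [  0   0  -4  -5   0 ]
R4 <- R4 - (-2)*R2:  [  0   0  -4  -9   0 ]
R4 <- R4 - (1)*R3:  [  0   0   0  -4   0 ]
Row echelon form:
[ 1  6   4   0  |  19 ]
[ 0  3   0  -1  |  12 ]
[ 0  0  -4  -5  |   0 ]
[ 0  0   0  -4  |   0 ]
Back-substitution:
t = (0) / -4 = 0
w = (0 - (-5)*(0)) / -4 = 0
v = (12 - (-1)*(0)) / 3 = 4
u = (19 - (6)*(4) - (4)*(0)) / 1 = -5

(-5, 4, 0, 0)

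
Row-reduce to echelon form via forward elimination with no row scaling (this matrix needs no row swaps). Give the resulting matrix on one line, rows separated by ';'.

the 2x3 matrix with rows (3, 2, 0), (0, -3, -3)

Forward elimination:
Row echelon form:
[ 3   2   0 ]
[ 0  -3  -3 ]

REF = [3 2 0; 0 -3 -3]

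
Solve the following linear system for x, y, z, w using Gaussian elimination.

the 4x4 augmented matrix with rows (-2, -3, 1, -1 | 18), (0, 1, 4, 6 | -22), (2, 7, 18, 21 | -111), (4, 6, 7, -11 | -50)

Forward elimination on [A|b]:
R3 <- R3 - (-1)*R1:  [   0    4   19   20  -93 ]
R4 <- R4 - (-2)*R1:  [   0    0    9  -13  -14 ]
R3 <- R3 - (4)*R2:  [  0   0   3  -4  -5 ]
R4 <- R4 - (3)*R3:  [  0   0   0  -1   1 ]
Row echelon form:
[ -2  -3  1  -1  |   18 ]
[  0   1  4   6  |  -22 ]
[  0   0  3  -4  |   -5 ]
[  0   0  0  -1  |    1 ]
Back-substitution:
w = (1) / -1 = -1
z = (-5 - (-4)*(-1)) / 3 = -3
y = (-22 - (4)*(-3) - (6)*(-1)) / 1 = -4
x = (18 - (-3)*(-4) - (1)*(-3) - (-1)*(-1)) / -2 = -4

(-4, -4, -3, -1)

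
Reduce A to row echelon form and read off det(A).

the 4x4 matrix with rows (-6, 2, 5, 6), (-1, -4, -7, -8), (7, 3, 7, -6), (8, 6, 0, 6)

det(A) = -2690

Forward elimination:
R2 <- R2 - (1/6)*R1:  [     0  -13/3  -47/6     -9 ]
R3 <- R3 - (-7/6)*R1:  [    0  16/3  77/6     1 ]
R4 <- R4 - (-4/3)*R1:  [    0  26/3  20/3    14 ]
R3 <- R3 - (-16/13)*R2:  [       0        0    83/26  -131/13 ]
R4 <- R4 - (-2)*R2:  [  0   0  -9  -4 ]
R4 <- R4 - (-234/83)*R3:  [        0         0         0  -2690/83 ]
Upper-triangular form:
[ -6      2      5         6 ]
[  0  -13/3  -47/6        -9 ]
[  0      0  83/26   -131/13 ]
[  0      0      0  -2690/83 ]
det(A) = (-1)^0 * (-6) * (-13/3) * (83/26) * (-2690/83) = -2690  (0 row swaps -> sign +1)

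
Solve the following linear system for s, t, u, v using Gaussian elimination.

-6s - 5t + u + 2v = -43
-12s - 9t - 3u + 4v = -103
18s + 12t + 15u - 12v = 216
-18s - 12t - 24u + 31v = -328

Forward elimination on [A|b]:
R2 <- R2 - (2)*R1:  [   0    1   -5    0  -17 ]
R3 <- R3 - (-3)*R1:  [  0  -3  18  -6  87 ]
R4 <- R4 - (3)*R1:  [    0     3   -27    25  -199 ]
R3 <- R3 - (-3)*R2:  [  0   0   3  -6  36 ]
R4 <- R4 - (3)*R2:  [    0     0   -12    25  -148 ]
R4 <- R4 - (-4)*R3:  [  0   0   0   1  -4 ]
Row echelon form:
[ -6  -5   1   2  |  -43 ]
[  0   1  -5   0  |  -17 ]
[  0   0   3  -6  |   36 ]
[  0   0   0   1  |   -4 ]
Back-substitution:
v = (-4) / 1 = -4
u = (36 - (-6)*(-4)) / 3 = 4
t = (-17 - (-5)*(4)) / 1 = 3
s = (-43 - (-5)*(3) - (1)*(4) - (2)*(-4)) / -6 = 4

(4, 3, 4, -4)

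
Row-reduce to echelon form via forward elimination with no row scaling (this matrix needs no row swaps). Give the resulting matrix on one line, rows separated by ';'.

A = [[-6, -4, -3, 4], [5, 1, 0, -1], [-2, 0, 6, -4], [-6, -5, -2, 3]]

Forward elimination:
R2 <- R2 - (-5/6)*R1:  [    0  -7/3  -5/2   7/3 ]
R3 <- R3 - (1/3)*R1:  [     0    4/3      7  -16/3 ]
R4 <- R4 - (1)*R1:  [  0  -1   1  -1 ]
R3 <- R3 - (-4/7)*R2:  [    0     0  39/7    -4 ]
R4 <- R4 - (3/7)*R2:  [     0      0  29/14     -2 ]
R4 <- R4 - (29/78)*R3:  [      0       0       0  -20/39 ]
Row echelon form:
[ -6    -4    -3       4 ]
[  0  -7/3  -5/2     7/3 ]
[  0     0  39/7      -4 ]
[  0     0     0  -20/39 ]

REF = [-6 -4 -3 4; 0 -7/3 -5/2 7/3; 0 0 39/7 -4; 0 0 0 -20/39]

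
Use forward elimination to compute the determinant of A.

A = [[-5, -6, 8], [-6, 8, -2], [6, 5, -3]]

Forward elimination:
R2 <- R2 - (6/5)*R1:  [     0   76/5  -58/5 ]
R3 <- R3 - (-6/5)*R1:  [     0  -11/5   33/5 ]
R3 <- R3 - (-11/76)*R2:  [      0       0  187/38 ]
Upper-triangular form:
[ -5    -6       8 ]
[  0  76/5   -58/5 ]
[  0     0  187/38 ]
det(A) = (-1)^0 * (-5) * (76/5) * (187/38) = -374  (0 row swaps -> sign +1)

det(A) = -374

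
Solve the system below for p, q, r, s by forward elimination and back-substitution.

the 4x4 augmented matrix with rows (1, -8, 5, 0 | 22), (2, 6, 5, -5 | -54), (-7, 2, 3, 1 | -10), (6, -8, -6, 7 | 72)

Forward elimination on [A|b]:
R2 <- R2 - (2)*R1:  [   0   22   -5   -5  -98 ]
R3 <- R3 - (-7)*R1:  [   0  -54   38    1  144 ]
R4 <- R4 - (6)*R1:  [   0   40  -36    7  -60 ]
R3 <- R3 - (-27/11)*R2:  [        0         0    283/11   -124/11  -1062/11 ]
R4 <- R4 - (20/11)*R2:  [       0        0  -296/11   177/11  1300/11 ]
R4 <- R4 - (-296/283)*R3:  [        0         0         0  1217/283  4868/283 ]
Row echelon form:
[ 1  -8       5         0  |        22 ]
[ 0  22      -5        -5  |       -98 ]
[ 0   0  283/11   -124/11  |  -1062/11 ]
[ 0   0       0  1217/283  |  4868/283 ]
Back-substitution:
s = (4868/283) / (1217/283) = 4
r = (-1062/11 - (-124/11)*(4)) / (283/11) = -2
q = (-98 - (-5)*(-2) - (-5)*(4)) / 22 = -4
p = (22 - (-8)*(-4) - (5)*(-2)) / 1 = 0

(0, -4, -2, 4)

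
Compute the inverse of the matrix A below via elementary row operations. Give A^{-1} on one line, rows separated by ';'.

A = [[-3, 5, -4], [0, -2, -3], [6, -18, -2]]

Gauss-Jordan on [A | I]:
R1 <- (1/-3)*R1:  [    1  -5/3   4/3  |  -1/3     0     0 ]
R3 <- R3 - (6)*R1:  [   0   -8  -10  |    2    0    1 ]
R2 <- (1/-2)*R2:  [    0     1   3/2  |     0  -1/2     0 ]
R1 <- R1 - (-5/3)*R2:  [    1     0  23/6  |  -1/3  -5/6     0 ]
R3 <- R3 - (-8)*R2:  [  0   0   2  |   2  -4   1 ]
R3 <- (1/2)*R3:  [   0    0    1  |    1   -2  1/2 ]
R1 <- R1 - (23/6)*R3:  [      1       0       0  |   -25/6    41/6  -23/12 ]
R2 <- R2 - (3/2)*R3:  [    0     1     0  |  -3/2   5/2  -3/4 ]
Right block of [I | A^{-1}] is the inverse:
[ -25/6  41/6  -23/12 ]
[  -3/2   5/2    -3/4 ]
[     1    -2     1/2 ]

inverse = [-25/6 41/6 -23/12; -3/2 5/2 -3/4; 1 -2 1/2]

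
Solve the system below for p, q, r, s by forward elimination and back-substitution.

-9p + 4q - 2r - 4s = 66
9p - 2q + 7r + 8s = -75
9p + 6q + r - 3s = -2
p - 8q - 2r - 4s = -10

(-4, 3, 1, -5)

Forward elimination on [A|b]:
R2 <- R2 - (-1)*R1:  [  0   2   5   4  -9 ]
R3 <- R3 - (-1)*R1:  [  0  10  -1  -7  64 ]
R4 <- R4 - (-1/9)*R1:  [     0  -68/9  -20/9  -40/9   -8/3 ]
R3 <- R3 - (5)*R2:  [   0    0  -26  -27  109 ]
R4 <- R4 - (-34/9)*R2:  [      0       0    50/3    32/3  -110/3 ]
R4 <- R4 - (-25/39)*R3:  [       0        0        0  -259/39  1295/39 ]
Row echelon form:
[ -9  4   -2       -4  |       66 ]
[  0  2    5        4  |       -9 ]
[  0  0  -26      -27  |      109 ]
[  0  0    0  -259/39  |  1295/39 ]
Back-substitution:
s = (1295/39) / (-259/39) = -5
r = (109 - (-27)*(-5)) / -26 = 1
q = (-9 - (5)*(1) - (4)*(-5)) / 2 = 3
p = (66 - (4)*(3) - (-2)*(1) - (-4)*(-5)) / -9 = -4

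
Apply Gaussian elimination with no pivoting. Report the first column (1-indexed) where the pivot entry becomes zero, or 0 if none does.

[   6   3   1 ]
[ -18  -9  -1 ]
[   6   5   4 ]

first zero-pivot column = 2

Naive forward elimination:
R2 <- R2 - (-3)*R1:  [ 0  0  2 ]
R3 <- R3 - (1)*R1:  [ 0  2  3 ]
Matrix at this point:
[ 6  3  1 ]
[ 0  0  2 ]
[ 0  2  3 ]
Pivot entry (2,2) is zero but row 3 has 2 in column 2 -> naive elimination stops; a row interchange (e.g. R2 <-> R3) would be required here.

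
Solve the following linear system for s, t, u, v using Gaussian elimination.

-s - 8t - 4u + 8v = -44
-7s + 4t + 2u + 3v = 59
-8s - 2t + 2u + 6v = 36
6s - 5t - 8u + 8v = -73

(-4, 5, 4, 1)

Forward elimination on [A|b]:
R2 <- R2 - (7)*R1:  [   0   60   30  -53  367 ]
R3 <- R3 - (8)*R1:  [   0   62   34  -58  388 ]
R4 <- R4 - (-6)*R1:  [    0   -53   -32    56  -337 ]
R3 <- R3 - (31/30)*R2:  [      0       0       3  -97/30  263/30 ]
R4 <- R4 - (-53/60)*R2:  [       0        0    -11/2   551/60  -769/60 ]
R4 <- R4 - (-11/6)*R3:  [      0       0       0  293/90  293/90 ]
Row echelon form:
[ -1  -8  -4       8  |     -44 ]
[  0  60  30     -53  |     367 ]
[  0   0   3  -97/30  |  263/30 ]
[  0   0   0  293/90  |  293/90 ]
Back-substitution:
v = (293/90) / (293/90) = 1
u = (263/30 - (-97/30)*(1)) / 3 = 4
t = (367 - (30)*(4) - (-53)*(1)) / 60 = 5
s = (-44 - (-8)*(5) - (-4)*(4) - (8)*(1)) / -1 = -4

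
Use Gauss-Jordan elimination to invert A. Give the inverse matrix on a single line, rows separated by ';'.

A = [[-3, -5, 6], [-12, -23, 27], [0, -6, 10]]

inverse = [-17/9 7/18 1/12; 10/3 -5/6 1/4; 2 -1/2 1/4]

Gauss-Jordan on [A | I]:
R1 <- (1/-3)*R1:  [    1   5/3    -2  |  -1/3     0     0 ]
R2 <- R2 - (-12)*R1:  [  0  -3   3  |  -4   1   0 ]
R2 <- (1/-3)*R2:  [    0     1    -1  |   4/3  -1/3     0 ]
R1 <- R1 - (5/3)*R2:  [     1      0   -1/3  |  -23/9    5/9      0 ]
R3 <- R3 - (-6)*R2:  [  0   0   4  |   8  -2   1 ]
R3 <- (1/4)*R3:  [    0     0     1  |     2  -1/2   1/4 ]
R1 <- R1 - (-1/3)*R3:  [     1      0      0  |  -17/9   7/18   1/12 ]
R2 <- R2 - (-1)*R3:  [    0     1     0  |  10/3  -5/6   1/4 ]
Right block of [I | A^{-1}] is the inverse:
[ -17/9  7/18  1/12 ]
[  10/3  -5/6   1/4 ]
[     2  -1/2   1/4 ]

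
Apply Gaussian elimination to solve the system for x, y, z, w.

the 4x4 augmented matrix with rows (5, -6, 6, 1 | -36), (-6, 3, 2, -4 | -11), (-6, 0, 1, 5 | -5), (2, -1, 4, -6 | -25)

Forward elimination on [A|b]:
R2 <- R2 - (-6/5)*R1:  [      0   -21/5    46/5   -14/5  -271/5 ]
R3 <- R3 - (-6/5)*R1:  [      0   -36/5    41/5    31/5  -241/5 ]
R4 <- R4 - (2/5)*R1:  [     0    7/5    8/5  -32/5  -53/5 ]
R3 <- R3 - (12/7)*R2:  [     0      0  -53/7     11  313/7 ]
R4 <- R4 - (-1/3)*R2:  [     0      0   14/3  -22/3  -86/3 ]
R4 <- R4 - (-98/159)*R3:  [        0         0         0   -88/159  -176/159 ]
Row echelon form:
[ 5     -6      6        1  |       -36 ]
[ 0  -21/5   46/5    -14/5  |    -271/5 ]
[ 0      0  -53/7       11  |     313/7 ]
[ 0      0      0  -88/159  |  -176/159 ]
Back-substitution:
w = (-176/159) / (-88/159) = 2
z = (313/7 - (11)*(2)) / (-53/7) = -3
y = (-271/5 - (46/5)*(-3) - (-14/5)*(2)) / (-21/5) = 5
x = (-36 - (-6)*(5) - (6)*(-3) - (1)*(2)) / 5 = 2

(2, 5, -3, 2)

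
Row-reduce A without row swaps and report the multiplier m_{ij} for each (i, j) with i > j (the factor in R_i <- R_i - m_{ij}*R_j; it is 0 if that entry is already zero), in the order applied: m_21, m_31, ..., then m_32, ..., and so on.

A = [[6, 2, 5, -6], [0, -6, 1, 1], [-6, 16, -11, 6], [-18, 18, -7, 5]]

multipliers: 0, -1, -3, -3, -4, -4

Forward elimination:
R2: entry in column 1 is already 0 -> m_{21} = 0 (no row operation needed)
R3 <- R3 - (-1)*R1:  [  0  18  -6   0 ]
R4 <- R4 - (-3)*R1:  [   0   24    8  -13 ]
R3 <- R3 - (-3)*R2:  [  0   0  -3   3 ]
R4 <- R4 - (-4)*R2:  [  0   0  12  -9 ]
R4 <- R4 - (-4)*R3:  [ 0  0  0  3 ]
Multipliers (in order of application): m_{21} = 0, m_{31} = -1, m_{41} = -3, m_{32} = -3, m_{42} = -4, m_{43} = -4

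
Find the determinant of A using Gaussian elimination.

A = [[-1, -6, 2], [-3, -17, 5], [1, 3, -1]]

det(A) = 2

Forward elimination:
R2 <- R2 - (3)*R1:  [  0   1  -1 ]
R3 <- R3 - (-1)*R1:  [  0  -3   1 ]
R3 <- R3 - (-3)*R2:  [  0   0  -2 ]
Upper-triangular form:
[ -1  -6   2 ]
[  0   1  -1 ]
[  0   0  -2 ]
det(A) = (-1)^0 * (-1) * (1) * (-2) = 2  (0 row swaps -> sign +1)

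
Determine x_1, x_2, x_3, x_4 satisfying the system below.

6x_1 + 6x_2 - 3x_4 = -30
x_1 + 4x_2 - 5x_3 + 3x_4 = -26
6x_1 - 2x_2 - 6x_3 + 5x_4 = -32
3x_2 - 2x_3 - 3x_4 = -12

(-3, -2, 3, 0)

Forward elimination on [A|b]:
R2 <- R2 - (1/6)*R1:  [   0    3   -5  7/2  -21 ]
R3 <- R3 - (1)*R1:  [  0  -8  -6   8  -2 ]
R3 <- R3 - (-8/3)*R2:  [     0      0  -58/3   52/3    -58 ]
R4 <- R4 - (1)*R2:  [     0      0      3  -13/2      9 ]
R4 <- R4 - (-9/58)*R3:  [       0        0        0  -221/58        0 ]
Row echelon form:
[ 6  6      0       -3  |  -30 ]
[ 0  3     -5      7/2  |  -21 ]
[ 0  0  -58/3     52/3  |  -58 ]
[ 0  0      0  -221/58  |    0 ]
Back-substitution:
x_4 = (0) / (-221/58) = 0
x_3 = (-58 - (52/3)*(0)) / (-58/3) = 3
x_2 = (-21 - (-5)*(3) - (7/2)*(0)) / 3 = -2
x_1 = (-30 - (6)*(-2) - (-3)*(0)) / 6 = -3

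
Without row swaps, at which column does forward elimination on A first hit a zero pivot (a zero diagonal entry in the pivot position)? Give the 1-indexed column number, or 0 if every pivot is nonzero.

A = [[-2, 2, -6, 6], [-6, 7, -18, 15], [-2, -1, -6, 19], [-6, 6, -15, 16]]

Naive forward elimination:
R2 <- R2 - (3)*R1:  [  0   1   0  -3 ]
R3 <- R3 - (1)*R1:  [  0  -3   0  13 ]
R4 <- R4 - (3)*R1:  [  0   0   3  -2 ]
R3 <- R3 - (-3)*R2:  [ 0  0  0  4 ]
Matrix at this point:
[ -2  2  -6   6 ]
[  0  1   0  -3 ]
[  0  0   0   4 ]
[  0  0   3  -2 ]
Pivot entry (3,3) is zero but row 4 has 3 in column 3 -> naive elimination stops; a row interchange (e.g. R3 <-> R4) would be required here.

first zero-pivot column = 3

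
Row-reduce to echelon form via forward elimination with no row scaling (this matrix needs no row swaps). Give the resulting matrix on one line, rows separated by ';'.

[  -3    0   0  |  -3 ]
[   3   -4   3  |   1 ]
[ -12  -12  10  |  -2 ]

REF = [-3 0 0 -3; 0 -4 3 -2; 0 0 1 16]

Forward elimination:
R2 <- R2 - (-1)*R1:  [  0  -4   3  -2 ]
R3 <- R3 - (4)*R1:  [   0  -12   10   10 ]
R3 <- R3 - (3)*R2:  [  0   0   1  16 ]
Row echelon form:
[ -3   0  0  |  -3 ]
[  0  -4  3  |  -2 ]
[  0   0  1  |  16 ]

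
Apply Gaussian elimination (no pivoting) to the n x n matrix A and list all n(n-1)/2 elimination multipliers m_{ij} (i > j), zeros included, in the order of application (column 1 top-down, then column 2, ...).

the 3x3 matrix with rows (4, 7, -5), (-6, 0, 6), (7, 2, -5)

Forward elimination:
R2 <- R2 - (-3/2)*R1:  [    0  21/2  -3/2 ]
R3 <- R3 - (7/4)*R1:  [     0  -41/4   15/4 ]
R3 <- R3 - (-41/42)*R2:  [    0     0  16/7 ]
Multipliers (in order of application): m_{21} = -3/2, m_{31} = 7/4, m_{32} = -41/42

multipliers: -3/2, 7/4, -41/42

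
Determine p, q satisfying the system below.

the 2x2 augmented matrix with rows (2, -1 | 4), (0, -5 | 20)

Forward elimination on [A|b]:
Row echelon form:
[ 2  -1  |   4 ]
[ 0  -5  |  20 ]
Back-substitution:
q = (20) / -5 = -4
p = (4 - (-1)*(-4)) / 2 = 0

(0, -4)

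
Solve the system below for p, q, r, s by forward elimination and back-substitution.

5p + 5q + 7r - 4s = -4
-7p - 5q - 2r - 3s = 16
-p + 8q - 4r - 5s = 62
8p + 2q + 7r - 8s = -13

Forward elimination on [A|b]:
R2 <- R2 - (-7/5)*R1:  [     0      2   39/5  -43/5   52/5 ]
R3 <- R3 - (-1/5)*R1:  [     0      9  -13/5  -29/5  306/5 ]
R4 <- R4 - (8/5)*R1:  [     0     -6  -21/5   -8/5  -33/5 ]
R3 <- R3 - (9/2)*R2:  [       0        0  -377/10   329/10     72/5 ]
R4 <- R4 - (-3)*R2:  [      0       0    96/5  -137/5   123/5 ]
R4 <- R4 - (-192/377)*R3:  [         0          0          0  -4013/377  12039/377 ]
Row echelon form:
[ 5  5        7         -4  |         -4 ]
[ 0  2     39/5      -43/5  |       52/5 ]
[ 0  0  -377/10     329/10  |       72/5 ]
[ 0  0        0  -4013/377  |  12039/377 ]
Back-substitution:
s = (12039/377) / (-4013/377) = -3
r = (72/5 - (329/10)*(-3)) / (-377/10) = -3
q = (52/5 - (39/5)*(-3) - (-43/5)*(-3)) / 2 = 4
p = (-4 - (5)*(4) - (7)*(-3) - (-4)*(-3)) / 5 = -3

(-3, 4, -3, -3)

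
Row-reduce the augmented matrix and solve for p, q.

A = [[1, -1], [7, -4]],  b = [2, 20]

Forward elimination on [A|b]:
R2 <- R2 - (7)*R1:  [ 0  3  6 ]
Row echelon form:
[ 1  -1  |  2 ]
[ 0   3  |  6 ]
Back-substitution:
q = (6) / 3 = 2
p = (2 - (-1)*(2)) / 1 = 4

(4, 2)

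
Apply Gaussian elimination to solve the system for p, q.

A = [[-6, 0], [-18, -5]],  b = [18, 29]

Forward elimination on [A|b]:
R2 <- R2 - (3)*R1:  [   0   -5  -25 ]
Row echelon form:
[ -6   0  |   18 ]
[  0  -5  |  -25 ]
Back-substitution:
q = (-25) / -5 = 5
p = (18) / -6 = -3

(-3, 5)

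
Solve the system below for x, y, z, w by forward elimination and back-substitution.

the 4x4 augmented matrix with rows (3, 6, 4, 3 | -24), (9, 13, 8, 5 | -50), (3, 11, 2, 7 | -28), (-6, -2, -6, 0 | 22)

(0, -2, -3, 0)

Forward elimination on [A|b]:
R2 <- R2 - (3)*R1:  [  0  -5  -4  -4  22 ]
R3 <- R3 - (1)*R1:  [  0   5  -2   4  -4 ]
R4 <- R4 - (-2)*R1:  [   0   10    2    6  -26 ]
R3 <- R3 - (-1)*R2:  [  0   0  -6   0  18 ]
R4 <- R4 - (-2)*R2:  [  0   0  -6  -2  18 ]
R4 <- R4 - (1)*R3:  [  0   0   0  -2   0 ]
Row echelon form:
[ 3   6   4   3  |  -24 ]
[ 0  -5  -4  -4  |   22 ]
[ 0   0  -6   0  |   18 ]
[ 0   0   0  -2  |    0 ]
Back-substitution:
w = (0) / -2 = 0
z = (18) / -6 = -3
y = (22 - (-4)*(-3) - (-4)*(0)) / -5 = -2
x = (-24 - (6)*(-2) - (4)*(-3) - (3)*(0)) / 3 = 0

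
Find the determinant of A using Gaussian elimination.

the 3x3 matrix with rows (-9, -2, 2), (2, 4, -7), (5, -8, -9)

det(A) = 790

Forward elimination:
R2 <- R2 - (-2/9)*R1:  [     0   32/9  -59/9 ]
R3 <- R3 - (-5/9)*R1:  [     0  -82/9  -71/9 ]
R3 <- R3 - (-41/16)*R2:  [       0        0  -395/16 ]
Upper-triangular form:
[ -9    -2        2 ]
[  0  32/9    -59/9 ]
[  0     0  -395/16 ]
det(A) = (-1)^0 * (-9) * (32/9) * (-395/16) = 790  (0 row swaps -> sign +1)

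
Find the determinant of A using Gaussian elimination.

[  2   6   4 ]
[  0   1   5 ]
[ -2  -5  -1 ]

det(A) = -4

Forward elimination:
R3 <- R3 - (-1)*R1:  [ 0  1  3 ]
R3 <- R3 - (1)*R2:  [  0   0  -2 ]
Upper-triangular form:
[ 2  6   4 ]
[ 0  1   5 ]
[ 0  0  -2 ]
det(A) = (-1)^0 * (2) * (1) * (-2) = -4  (0 row swaps -> sign +1)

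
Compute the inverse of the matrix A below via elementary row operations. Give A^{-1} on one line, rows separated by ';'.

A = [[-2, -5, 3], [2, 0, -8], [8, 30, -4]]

Gauss-Jordan on [A | I]:
R1 <- (1/-2)*R1:  [    1   5/2  -3/2  |  -1/2     0     0 ]
R2 <- R2 - (2)*R1:  [  0  -5  -5  |   1   1   0 ]
R3 <- R3 - (8)*R1:  [  0  10   8  |   4   0   1 ]
R2 <- (1/-5)*R2:  [    0     1     1  |  -1/5  -1/5     0 ]
R1 <- R1 - (5/2)*R2:  [   1    0   -4  |    0  1/2    0 ]
R3 <- R3 - (10)*R2:  [  0   0  -2  |   6   2   1 ]
R3 <- (1/-2)*R3:  [    0     0     1  |    -3    -1  -1/2 ]
R1 <- R1 - (-4)*R3:  [    1     0     0  |   -12  -7/2    -2 ]
R2 <- R2 - (1)*R3:  [    0     1     0  |  14/5   4/5   1/2 ]
Right block of [I | A^{-1}] is the inverse:
[  -12  -7/2    -2 ]
[ 14/5   4/5   1/2 ]
[   -3    -1  -1/2 ]

inverse = [-12 -7/2 -2; 14/5 4/5 1/2; -3 -1 -1/2]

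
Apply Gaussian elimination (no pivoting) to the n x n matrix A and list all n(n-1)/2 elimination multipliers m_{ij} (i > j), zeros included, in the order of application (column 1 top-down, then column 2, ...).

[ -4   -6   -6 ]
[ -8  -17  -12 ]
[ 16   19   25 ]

multipliers: 2, -4, 1

Forward elimination:
R2 <- R2 - (2)*R1:  [  0  -5   0 ]
R3 <- R3 - (-4)*R1:  [  0  -5   1 ]
R3 <- R3 - (1)*R2:  [ 0  0  1 ]
Multipliers (in order of application): m_{21} = 2, m_{31} = -4, m_{32} = 1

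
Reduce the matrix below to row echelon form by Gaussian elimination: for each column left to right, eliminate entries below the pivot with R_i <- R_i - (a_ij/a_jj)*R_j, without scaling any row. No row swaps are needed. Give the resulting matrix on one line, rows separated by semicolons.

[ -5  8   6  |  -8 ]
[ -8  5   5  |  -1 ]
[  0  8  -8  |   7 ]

REF = [-5 8 6 -8; 0 -39/5 -23/5 59/5; 0 0 -496/39 745/39]

Forward elimination:
R2 <- R2 - (8/5)*R1:  [     0  -39/5  -23/5   59/5 ]
R3 <- R3 - (-40/39)*R2:  [       0        0  -496/39   745/39 ]
Row echelon form:
[ -5      8        6  |      -8 ]
[  0  -39/5    -23/5  |    59/5 ]
[  0      0  -496/39  |  745/39 ]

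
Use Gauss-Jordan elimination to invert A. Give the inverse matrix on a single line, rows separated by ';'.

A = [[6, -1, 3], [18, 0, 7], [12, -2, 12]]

Gauss-Jordan on [A | I]:
R1 <- (1/6)*R1:  [    1  -1/6   1/2  |   1/6     0     0 ]
R2 <- R2 - (18)*R1:  [  0   3  -2  |  -3   1   0 ]
R3 <- R3 - (12)*R1:  [  0   0   6  |  -2   0   1 ]
R2 <- (1/3)*R2:  [    0     1  -2/3  |    -1   1/3     0 ]
R1 <- R1 - (-1/6)*R2:  [    1     0  7/18  |     0  1/18     0 ]
R3 <- (1/6)*R3:  [    0     0     1  |  -1/3     0   1/6 ]
R1 <- R1 - (7/18)*R3:  [      1       0       0  |    7/54    1/18  -7/108 ]
R2 <- R2 - (-2/3)*R3:  [     0      1      0  |  -11/9    1/3    1/9 ]
Right block of [I | A^{-1}] is the inverse:
[  7/54  1/18  -7/108 ]
[ -11/9   1/3     1/9 ]
[  -1/3     0     1/6 ]

inverse = [7/54 1/18 -7/108; -11/9 1/3 1/9; -1/3 0 1/6]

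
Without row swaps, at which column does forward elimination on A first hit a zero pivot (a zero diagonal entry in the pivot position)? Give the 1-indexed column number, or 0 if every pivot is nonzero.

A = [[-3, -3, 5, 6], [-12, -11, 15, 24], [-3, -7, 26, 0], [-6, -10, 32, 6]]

Naive forward elimination:
R2 <- R2 - (4)*R1:  [  0   1  -5   0 ]
R3 <- R3 - (1)*R1:  [  0  -4  21  -6 ]
R4 <- R4 - (2)*R1:  [  0  -4  22  -6 ]
R3 <- R3 - (-4)*R2:  [  0   0   1  -6 ]
R4 <- R4 - (-4)*R2:  [  0   0   2  -6 ]
R4 <- R4 - (2)*R3:  [ 0  0  0  6 ]
All pivots nonzero; naive elimination completes without hitting a zero pivot.

first zero-pivot column = 0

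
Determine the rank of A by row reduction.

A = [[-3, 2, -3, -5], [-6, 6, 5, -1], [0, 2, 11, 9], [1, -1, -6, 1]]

Row reduction:
R2 <- R2 - (2)*R1:  [  0   2  11   9 ]
R4 <- R4 - (-1/3)*R1:  [    0  -1/3    -7  -2/3 ]
R3 <- R3 - (1)*R2:  [ 0  0  0  0 ]
R4 <- R4 - (-1/6)*R2:  [     0      0  -31/6    5/6 ]
R3 <-> R4   (pivot in column 3 was zero)
[ -3  2     -3   -5 ]
[  0  2     11    9 ]
[  0  0  -31/6  5/6 ]
[  0  0      0    0 ]
Row echelon form:
[ -3  2     -3   -5 ]
[  0  2     11    9 ]
[  0  0  -31/6  5/6 ]
[  0  0      0    0 ]
Nonzero rows / pivot columns: 3

rank(A) = 3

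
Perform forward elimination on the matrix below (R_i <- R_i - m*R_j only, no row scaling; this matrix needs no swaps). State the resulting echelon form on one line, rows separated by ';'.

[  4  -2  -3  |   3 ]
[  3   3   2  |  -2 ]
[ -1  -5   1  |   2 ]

REF = [4 -2 -3 3; 0 9/2 17/4 -17/4; 0 0 49/9 -22/9]

Forward elimination:
R2 <- R2 - (3/4)*R1:  [     0    9/2   17/4  -17/4 ]
R3 <- R3 - (-1/4)*R1:  [     0  -11/2    1/4   11/4 ]
R3 <- R3 - (-11/9)*R2:  [     0      0   49/9  -22/9 ]
Row echelon form:
[ 4   -2    -3  |      3 ]
[ 0  9/2  17/4  |  -17/4 ]
[ 0    0  49/9  |  -22/9 ]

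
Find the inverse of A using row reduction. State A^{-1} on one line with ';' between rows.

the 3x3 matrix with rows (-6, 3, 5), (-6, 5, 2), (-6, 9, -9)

inverse = [-21/20 6/5 -19/60; -11/10 7/5 -3/10; -2/5 3/5 -1/5]

Gauss-Jordan on [A | I]:
R1 <- (1/-6)*R1:  [    1  -1/2  -5/6  |  -1/6     0     0 ]
R2 <- R2 - (-6)*R1:  [  0   2  -3  |  -1   1   0 ]
R3 <- R3 - (-6)*R1:  [   0    6  -14  |   -1    0    1 ]
R2 <- (1/2)*R2:  [    0     1  -3/2  |  -1/2   1/2     0 ]
R1 <- R1 - (-1/2)*R2:  [      1       0  -19/12  |   -5/12     1/4       0 ]
R3 <- R3 - (6)*R2:  [  0   0  -5  |   2  -3   1 ]
R3 <- (1/-5)*R3:  [    0     0     1  |  -2/5   3/5  -1/5 ]
R1 <- R1 - (-19/12)*R3:  [      1       0       0  |  -21/20     6/5  -19/60 ]
R2 <- R2 - (-3/2)*R3:  [      0       1       0  |  -11/10     7/5   -3/10 ]
Right block of [I | A^{-1}] is the inverse:
[ -21/20  6/5  -19/60 ]
[ -11/10  7/5   -3/10 ]
[   -2/5  3/5    -1/5 ]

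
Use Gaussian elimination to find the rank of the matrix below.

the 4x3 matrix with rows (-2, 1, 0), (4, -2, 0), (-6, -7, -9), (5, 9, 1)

rank(A) = 3

Row reduction:
R2 <- R2 - (-2)*R1:  [ 0  0  0 ]
R3 <- R3 - (3)*R1:  [   0  -10   -9 ]
R4 <- R4 - (-5/2)*R1:  [    0  23/2     1 ]
R2 <-> R3   (pivot in column 2 was zero)
[ -2     1   0 ]
[  0   -10  -9 ]
[  0     0   0 ]
[  0  23/2   1 ]
R4 <- R4 - (-23/20)*R2:  [       0        0  -187/20 ]
R3 <-> R4   (pivot in column 3 was zero)
[ -2    1        0 ]
[  0  -10       -9 ]
[  0    0  -187/20 ]
[  0    0        0 ]
Row echelon form:
[ -2    1        0 ]
[  0  -10       -9 ]
[  0    0  -187/20 ]
[  0    0        0 ]
Nonzero rows / pivot columns: 3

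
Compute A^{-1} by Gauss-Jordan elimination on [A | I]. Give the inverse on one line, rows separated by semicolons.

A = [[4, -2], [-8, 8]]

inverse = [1/2 1/8; 1/2 1/4]

Gauss-Jordan on [A | I]:
R1 <- (1/4)*R1:  [    1  -1/2  |   1/4     0 ]
R2 <- R2 - (-8)*R1:  [ 0  4  |  2  1 ]
R2 <- (1/4)*R2:  [   0    1  |  1/2  1/4 ]
R1 <- R1 - (-1/2)*R2:  [   1    0  |  1/2  1/8 ]
Right block of [I | A^{-1}] is the inverse:
[ 1/2  1/8 ]
[ 1/2  1/4 ]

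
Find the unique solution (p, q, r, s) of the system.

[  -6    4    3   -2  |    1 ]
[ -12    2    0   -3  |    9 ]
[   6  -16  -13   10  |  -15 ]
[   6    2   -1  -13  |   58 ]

Forward elimination on [A|b]:
R2 <- R2 - (2)*R1:  [  0  -6  -6   1   7 ]
R3 <- R3 - (-1)*R1:  [   0  -12  -10    8  -14 ]
R4 <- R4 - (-1)*R1:  [   0    6    2  -15   59 ]
R3 <- R3 - (2)*R2:  [   0    0    2    6  -28 ]
R4 <- R4 - (-1)*R2:  [   0    0   -4  -14   66 ]
R4 <- R4 - (-2)*R3:  [  0   0   0  -2  10 ]
Row echelon form:
[ -6   4   3  -2  |    1 ]
[  0  -6  -6   1  |    7 ]
[  0   0   2   6  |  -28 ]
[  0   0   0  -2  |   10 ]
Back-substitution:
s = (10) / -2 = -5
r = (-28 - (6)*(-5)) / 2 = 1
q = (7 - (-6)*(1) - (1)*(-5)) / -6 = -3
p = (1 - (4)*(-3) - (3)*(1) - (-2)*(-5)) / -6 = 0

(0, -3, 1, -5)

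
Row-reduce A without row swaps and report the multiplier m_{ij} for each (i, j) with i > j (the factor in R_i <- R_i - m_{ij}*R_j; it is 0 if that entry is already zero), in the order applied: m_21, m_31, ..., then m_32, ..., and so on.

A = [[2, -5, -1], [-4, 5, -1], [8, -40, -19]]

multipliers: -2, 4, 4

Forward elimination:
R2 <- R2 - (-2)*R1:  [  0  -5  -3 ]
R3 <- R3 - (4)*R1:  [   0  -20  -15 ]
R3 <- R3 - (4)*R2:  [  0   0  -3 ]
Multipliers (in order of application): m_{21} = -2, m_{31} = 4, m_{32} = 4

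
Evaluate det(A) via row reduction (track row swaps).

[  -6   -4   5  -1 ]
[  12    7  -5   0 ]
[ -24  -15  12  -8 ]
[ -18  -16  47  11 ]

det(A) = 36

Forward elimination:
R2 <- R2 - (-2)*R1:  [  0  -1   5  -2 ]
R3 <- R3 - (4)*R1:  [  0   1  -8  -4 ]
R4 <- R4 - (3)*R1:  [  0  -4  32  14 ]
R3 <- R3 - (-1)*R2:  [  0   0  -3  -6 ]
R4 <- R4 - (4)*R2:  [  0   0  12  22 ]
R4 <- R4 - (-4)*R3:  [  0   0   0  -2 ]
Upper-triangular form:
[ -6  -4   5  -1 ]
[  0  -1   5  -2 ]
[  0   0  -3  -6 ]
[  0   0   0  -2 ]
det(A) = (-1)^0 * (-6) * (-1) * (-3) * (-2) = 36  (0 row swaps -> sign +1)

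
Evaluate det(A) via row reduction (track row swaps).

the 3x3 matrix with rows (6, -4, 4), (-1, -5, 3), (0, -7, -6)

Forward elimination:
R2 <- R2 - (-1/6)*R1:  [     0  -17/3   11/3 ]
R3 <- R3 - (21/17)*R2:  [       0        0  -179/17 ]
Upper-triangular form:
[ 6     -4        4 ]
[ 0  -17/3     11/3 ]
[ 0      0  -179/17 ]
det(A) = (-1)^0 * (6) * (-17/3) * (-179/17) = 358  (0 row swaps -> sign +1)

det(A) = 358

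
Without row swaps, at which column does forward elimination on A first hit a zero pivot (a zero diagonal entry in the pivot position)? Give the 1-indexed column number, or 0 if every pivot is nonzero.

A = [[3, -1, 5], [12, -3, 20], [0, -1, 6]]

Naive forward elimination:
R2 <- R2 - (4)*R1:  [ 0  1  0 ]
R3 <- R3 - (-1)*R2:  [ 0  0  6 ]
All pivots nonzero; naive elimination completes without hitting a zero pivot.

first zero-pivot column = 0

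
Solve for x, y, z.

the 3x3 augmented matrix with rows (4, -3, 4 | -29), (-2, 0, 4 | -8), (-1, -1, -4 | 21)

Forward elimination on [A|b]:
R2 <- R2 - (-1/2)*R1:  [     0   -3/2      6  -45/2 ]
R3 <- R3 - (-1/4)*R1:  [    0  -7/4    -3  55/4 ]
R3 <- R3 - (7/6)*R2:  [   0    0  -10   40 ]
Row echelon form:
[ 4    -3    4  |    -29 ]
[ 0  -3/2    6  |  -45/2 ]
[ 0     0  -10  |     40 ]
Back-substitution:
z = (40) / -10 = -4
y = (-45/2 - (6)*(-4)) / (-3/2) = -1
x = (-29 - (-3)*(-1) - (4)*(-4)) / 4 = -4

(-4, -1, -4)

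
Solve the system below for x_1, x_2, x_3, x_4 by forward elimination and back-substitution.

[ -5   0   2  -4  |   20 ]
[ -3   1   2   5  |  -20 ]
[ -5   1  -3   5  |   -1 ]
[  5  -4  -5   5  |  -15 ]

(-2, 0, -3, -4)

Forward elimination on [A|b]:
R2 <- R2 - (3/5)*R1:  [    0     1   4/5  37/5   -32 ]
R3 <- R3 - (1)*R1:  [   0    1   -5    9  -21 ]
R4 <- R4 - (-1)*R1:  [  0  -4  -3   1   5 ]
R3 <- R3 - (1)*R2:  [     0      0  -29/5    8/5     11 ]
R4 <- R4 - (-4)*R2:  [     0      0    1/5  153/5   -123 ]
R4 <- R4 - (-1/29)*R3:  [        0         0         0    889/29  -3556/29 ]
Row echelon form:
[ -5  0      2      -4  |        20 ]
[  0  1    4/5    37/5  |       -32 ]
[  0  0  -29/5     8/5  |        11 ]
[  0  0      0  889/29  |  -3556/29 ]
Back-substitution:
x_4 = (-3556/29) / (889/29) = -4
x_3 = (11 - (8/5)*(-4)) / (-29/5) = -3
x_2 = (-32 - (4/5)*(-3) - (37/5)*(-4)) / 1 = 0
x_1 = (20 - (2)*(-3) - (-4)*(-4)) / -5 = -2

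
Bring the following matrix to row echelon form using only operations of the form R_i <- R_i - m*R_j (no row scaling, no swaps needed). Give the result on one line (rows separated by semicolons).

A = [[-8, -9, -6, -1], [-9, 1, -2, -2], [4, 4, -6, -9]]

REF = [-8 -9 -6 -1; 0 89/8 19/4 -7/8; 0 0 -782/89 -849/89]

Forward elimination:
R2 <- R2 - (9/8)*R1:  [    0  89/8  19/4  -7/8 ]
R3 <- R3 - (-1/2)*R1:  [     0   -1/2     -9  -19/2 ]
R3 <- R3 - (-4/89)*R2:  [       0        0  -782/89  -849/89 ]
Row echelon form:
[ -8    -9       -6       -1 ]
[  0  89/8     19/4     -7/8 ]
[  0     0  -782/89  -849/89 ]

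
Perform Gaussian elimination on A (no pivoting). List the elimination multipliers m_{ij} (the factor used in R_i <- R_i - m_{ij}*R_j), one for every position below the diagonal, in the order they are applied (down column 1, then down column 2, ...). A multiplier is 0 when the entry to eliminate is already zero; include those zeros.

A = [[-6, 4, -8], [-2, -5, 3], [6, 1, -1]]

Forward elimination:
R2 <- R2 - (1/3)*R1:  [     0  -19/3   17/3 ]
R3 <- R3 - (-1)*R1:  [  0   5  -9 ]
R3 <- R3 - (-15/19)*R2:  [      0       0  -86/19 ]
Multipliers (in order of application): m_{21} = 1/3, m_{31} = -1, m_{32} = -15/19

multipliers: 1/3, -1, -15/19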